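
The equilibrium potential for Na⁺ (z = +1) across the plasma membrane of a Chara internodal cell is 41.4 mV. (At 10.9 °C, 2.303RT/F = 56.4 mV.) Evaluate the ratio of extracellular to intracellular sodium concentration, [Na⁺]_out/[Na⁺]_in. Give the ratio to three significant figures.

5.42

log₁₀([out]/[in]) = E·z/(56.4) = 41.4 × 1 / 56.4 = 0.7340
[out]/[in] = 10^(0.7340) = 5.421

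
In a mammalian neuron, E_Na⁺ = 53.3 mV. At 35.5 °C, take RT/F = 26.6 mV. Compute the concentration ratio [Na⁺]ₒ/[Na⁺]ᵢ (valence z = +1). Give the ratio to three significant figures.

ln([out]/[in]) = E·z/(26.6) = 53.3 × 1 / 26.6 = 2.0038
[out]/[in] = e^(2.0038) = 7.417

7.42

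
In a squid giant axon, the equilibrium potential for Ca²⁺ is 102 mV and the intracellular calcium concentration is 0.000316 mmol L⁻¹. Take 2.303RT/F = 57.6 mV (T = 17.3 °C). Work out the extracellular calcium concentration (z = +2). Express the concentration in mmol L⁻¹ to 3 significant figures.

Nernst: E = (57.6/2) · log₁₀([out]/[in]), so log₁₀([out]/[in]) = 102.0 × 2 / 57.6 = 3.5417.
[out]/[in] = 10^(3.5417) = 3481.
[out] = 3481 × 0.000316 = 1.1 mmol L⁻¹.

1.10 mmol L⁻¹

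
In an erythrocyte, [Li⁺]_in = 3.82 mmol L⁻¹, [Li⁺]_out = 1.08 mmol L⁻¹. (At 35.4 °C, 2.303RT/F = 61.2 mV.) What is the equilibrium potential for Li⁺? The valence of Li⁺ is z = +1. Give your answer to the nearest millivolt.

E = (61.2/z) · log₁₀([Li⁺]_out/[Li⁺]_in) with z = +1.
= (61.2/1) · log₁₀(1.08/3.82) = 61.20 · log₁₀(0.2827)
= 61.20 · (-0.5486) = -33.58 mV

-34 mV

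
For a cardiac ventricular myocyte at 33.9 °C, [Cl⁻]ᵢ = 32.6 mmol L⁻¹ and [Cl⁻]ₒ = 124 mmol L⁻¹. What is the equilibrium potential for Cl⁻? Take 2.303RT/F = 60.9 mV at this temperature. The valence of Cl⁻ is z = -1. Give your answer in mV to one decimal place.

E = (60.9/z) · log₁₀([Cl⁻]_out/[Cl⁻]_in) with z = -1.
For an anion, dividing by z = -1 reverses the sign.
= (60.9/-1) · log₁₀(124/32.6) = -60.90 · log₁₀(3.804)
= -60.90 · (0.5802) = -35.33 mV

-35.3 mV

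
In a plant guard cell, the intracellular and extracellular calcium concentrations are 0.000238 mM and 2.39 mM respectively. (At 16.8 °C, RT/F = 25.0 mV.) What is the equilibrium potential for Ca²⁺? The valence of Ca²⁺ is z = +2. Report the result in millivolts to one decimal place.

115.2 mV

E = (25.0/z) · ln([Ca²⁺]_out/[Ca²⁺]_in) with z = +2.
= (25.0/2) · ln(2.39/0.000238) = 12.50 · ln(1.004e+04)
= 12.50 · (9.2145) = 115.18 mV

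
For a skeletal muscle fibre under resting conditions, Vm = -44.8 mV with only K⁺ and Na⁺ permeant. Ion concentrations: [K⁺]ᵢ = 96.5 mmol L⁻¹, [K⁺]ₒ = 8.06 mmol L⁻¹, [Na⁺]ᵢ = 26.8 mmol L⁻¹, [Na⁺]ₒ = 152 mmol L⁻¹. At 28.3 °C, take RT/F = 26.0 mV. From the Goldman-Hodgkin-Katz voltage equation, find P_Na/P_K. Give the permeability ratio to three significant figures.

Let α = P_Na/P_K. GHK: Vm = 26.0·ln[(Kₒ + α·Naₒ)/(Kᵢ + α·Naᵢ)].
e^(Vm/26.0) = e^(-44.8/26.0) = 0.17852
So 0.17852·(Kᵢ + α·Naᵢ) = Kₒ + α·Naₒ → α = (0.17852·96.5 − 8.06) / (152.0 − 0.17852·26.8)
α = (17.23 − 8.06) / (152.0 − 4.784) = 9.167/147.2 = 0.06227

0.0623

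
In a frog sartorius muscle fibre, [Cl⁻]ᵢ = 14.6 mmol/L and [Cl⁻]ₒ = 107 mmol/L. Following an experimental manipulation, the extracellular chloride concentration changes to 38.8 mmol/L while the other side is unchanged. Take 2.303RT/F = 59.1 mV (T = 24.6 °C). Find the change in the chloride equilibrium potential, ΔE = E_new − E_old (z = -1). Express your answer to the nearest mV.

E_old = (59.1/-1)·log₁₀(107/14.6) = -51.12 mV
E_new = (59.1/-1)·log₁₀(38.8/14.6) = -25.09 mV
ΔE = -25.09 − (-51.12) = 26.04 mV

26 mV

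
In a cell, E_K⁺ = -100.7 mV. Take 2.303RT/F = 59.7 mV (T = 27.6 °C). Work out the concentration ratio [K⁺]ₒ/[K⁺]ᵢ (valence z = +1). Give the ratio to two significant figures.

log₁₀([out]/[in]) = E·z/(59.7) = -100.7 × 1 / 59.7 = -1.6868
[out]/[in] = 10^(-1.6868) = 0.02057

0.021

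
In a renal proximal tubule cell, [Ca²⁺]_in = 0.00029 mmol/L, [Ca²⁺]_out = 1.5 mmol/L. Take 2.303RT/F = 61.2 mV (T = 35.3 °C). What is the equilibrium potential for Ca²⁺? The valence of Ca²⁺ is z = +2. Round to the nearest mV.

114 mV

E = (61.2/z) · log₁₀([Ca²⁺]_out/[Ca²⁺]_in) with z = +2.
= (61.2/2) · log₁₀(1.5/0.00029) = 30.60 · log₁₀(5172)
= 30.60 · (3.7137) = 113.64 mV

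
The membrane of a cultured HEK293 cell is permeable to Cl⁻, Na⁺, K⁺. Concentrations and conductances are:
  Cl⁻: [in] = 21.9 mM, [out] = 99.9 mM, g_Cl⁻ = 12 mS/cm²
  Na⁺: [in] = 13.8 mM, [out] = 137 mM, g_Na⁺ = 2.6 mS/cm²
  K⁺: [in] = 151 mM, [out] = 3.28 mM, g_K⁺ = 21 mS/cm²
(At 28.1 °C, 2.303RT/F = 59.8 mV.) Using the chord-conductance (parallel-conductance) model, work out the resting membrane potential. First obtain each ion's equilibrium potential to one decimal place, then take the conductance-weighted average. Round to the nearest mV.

-68 mV

E_Cl⁻ = (59.8/-1)·log₁₀(99.9/21.9) = -39.4 mV
E_Na⁺ = (59.8/1)·log₁₀(137/13.8) = 59.6 mV
E_K⁺ = (59.8/1)·log₁₀(3.28/151) = -99.5 mV
Vm = (Σ gᵢEᵢ)/(Σ gᵢ) = (12·-39.4 + 2.6·59.6 + 21·-99.5) / (12 + 2.6 + 21)
= -2407.34 / 35.6 = -67.62 mV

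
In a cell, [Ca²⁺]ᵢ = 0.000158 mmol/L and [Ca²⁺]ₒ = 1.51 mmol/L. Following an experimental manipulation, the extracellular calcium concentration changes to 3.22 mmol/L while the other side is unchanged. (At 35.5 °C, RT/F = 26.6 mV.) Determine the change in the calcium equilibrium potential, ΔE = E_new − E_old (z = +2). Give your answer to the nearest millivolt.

E_old = (26.6/2)·ln(1.51/0.000158) = 121.89 mV
E_new = (26.6/2)·ln(3.22/0.000158) = 131.97 mV
ΔE = 131.97 − (121.89) = 10.07 mV

10 mV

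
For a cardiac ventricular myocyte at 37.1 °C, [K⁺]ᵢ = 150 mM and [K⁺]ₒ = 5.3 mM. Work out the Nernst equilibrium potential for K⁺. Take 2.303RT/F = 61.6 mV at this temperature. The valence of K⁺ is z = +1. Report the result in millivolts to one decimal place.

-89.4 mV

E = (61.6/z) · log₁₀([K⁺]_out/[K⁺]_in) with z = +1.
= (61.6/1) · log₁₀(5.3/150) = 61.60 · log₁₀(0.03533)
= 61.60 · (-1.4518) = -89.43 mV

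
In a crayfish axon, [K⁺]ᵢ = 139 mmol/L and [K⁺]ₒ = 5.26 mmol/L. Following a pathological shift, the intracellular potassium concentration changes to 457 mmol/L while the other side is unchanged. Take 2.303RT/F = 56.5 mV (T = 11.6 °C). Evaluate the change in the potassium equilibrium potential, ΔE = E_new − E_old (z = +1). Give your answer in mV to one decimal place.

-29.2 mV

E_old = (56.5/1)·log₁₀(5.26/139) = -80.34 mV
E_new = (56.5/1)·log₁₀(5.26/457) = -109.55 mV
ΔE = -109.55 − (-80.34) = -29.20 mV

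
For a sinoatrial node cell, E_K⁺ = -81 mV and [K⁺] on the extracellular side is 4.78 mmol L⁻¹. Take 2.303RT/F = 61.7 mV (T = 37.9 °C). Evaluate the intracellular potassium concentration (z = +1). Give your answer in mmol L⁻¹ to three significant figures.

98.2 mmol L⁻¹

Nernst: E = (61.7/1) · log₁₀([out]/[in]), so log₁₀([out]/[in]) = -81.0 × 1 / 61.7 = -1.3128.
[out]/[in] = 10^(-1.3128) = 0.04866.
[in] = 4.78 / 0.04866 = 98.23 mmol L⁻¹.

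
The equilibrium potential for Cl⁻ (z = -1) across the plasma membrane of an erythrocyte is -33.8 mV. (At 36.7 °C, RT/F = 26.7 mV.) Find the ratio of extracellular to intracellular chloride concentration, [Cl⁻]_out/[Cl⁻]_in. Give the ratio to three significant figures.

ln([out]/[in]) = E·z/(26.7) = -33.8 × -1 / 26.7 = 1.2659
[out]/[in] = e^(1.2659) = 3.546

3.55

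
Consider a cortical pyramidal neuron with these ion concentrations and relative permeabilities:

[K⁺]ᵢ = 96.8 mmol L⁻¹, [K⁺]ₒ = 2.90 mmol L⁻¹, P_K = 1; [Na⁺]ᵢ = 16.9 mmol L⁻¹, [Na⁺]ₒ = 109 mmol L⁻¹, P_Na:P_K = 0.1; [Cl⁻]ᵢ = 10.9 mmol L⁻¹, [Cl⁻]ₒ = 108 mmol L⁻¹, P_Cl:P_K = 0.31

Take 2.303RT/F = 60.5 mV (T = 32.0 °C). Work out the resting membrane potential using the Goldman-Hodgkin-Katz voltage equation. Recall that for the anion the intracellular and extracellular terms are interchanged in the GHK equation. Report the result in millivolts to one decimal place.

Vm = 60.5 · log₁₀[(Σ P·[cation]ₒ + Σ P·[anion]ᵢ) / (Σ P·[cation]ᵢ + Σ P·[anion]ₒ)]
Numerator = 1×2.90 + 0.1×109 + 0.31×10.9 = 17.18
Denominator = 1×96.8 + 0.1×16.9 + 0.31×108 = 132
Vm = 60.5 · log₁₀(0.13017) = 60.5 × (-0.8855) = -53.57 mV

-53.6 mV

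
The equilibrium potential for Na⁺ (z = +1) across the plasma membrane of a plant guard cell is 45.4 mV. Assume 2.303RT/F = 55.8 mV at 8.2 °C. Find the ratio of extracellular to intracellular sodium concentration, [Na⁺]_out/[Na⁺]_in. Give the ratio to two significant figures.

6.5

log₁₀([out]/[in]) = E·z/(55.8) = 45.4 × 1 / 55.8 = 0.8136
[out]/[in] = 10^(0.8136) = 6.511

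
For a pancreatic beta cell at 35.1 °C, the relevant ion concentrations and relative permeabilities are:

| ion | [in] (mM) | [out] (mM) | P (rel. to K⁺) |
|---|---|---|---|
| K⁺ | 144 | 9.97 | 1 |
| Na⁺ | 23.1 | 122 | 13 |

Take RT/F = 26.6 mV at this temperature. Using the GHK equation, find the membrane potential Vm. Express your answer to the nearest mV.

34 mV

Vm = 26.6 · ln[(Σ P·[cation]ₒ + Σ P·[anion]ᵢ) / (Σ P·[cation]ᵢ + Σ P·[anion]ₒ)]
Numerator = 1×9.97 + 13×122 = 1596
Denominator = 1×144 + 13×23.1 = 444.3
Vm = 26.6 · ln(3.5921) = 26.6 × (1.2787) = 34.01 mV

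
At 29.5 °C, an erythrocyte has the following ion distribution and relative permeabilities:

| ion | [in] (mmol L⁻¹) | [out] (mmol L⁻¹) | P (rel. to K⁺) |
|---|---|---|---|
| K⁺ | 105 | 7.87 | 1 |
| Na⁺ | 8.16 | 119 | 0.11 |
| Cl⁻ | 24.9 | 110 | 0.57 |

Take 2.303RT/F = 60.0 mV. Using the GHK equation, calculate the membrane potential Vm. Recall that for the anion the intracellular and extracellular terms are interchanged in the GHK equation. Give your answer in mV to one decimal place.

-40.9 mV

Vm = 60.0 · log₁₀[(Σ P·[cation]ₒ + Σ P·[anion]ᵢ) / (Σ P·[cation]ᵢ + Σ P·[anion]ₒ)]
Numerator = 1×7.87 + 0.11×119 + 0.57×24.9 = 35.15
Denominator = 1×105 + 0.11×8.16 + 0.57×110 = 168.6
Vm = 60.0 · log₁₀(0.2085) = 60.0 × (-0.6809) = -40.85 mV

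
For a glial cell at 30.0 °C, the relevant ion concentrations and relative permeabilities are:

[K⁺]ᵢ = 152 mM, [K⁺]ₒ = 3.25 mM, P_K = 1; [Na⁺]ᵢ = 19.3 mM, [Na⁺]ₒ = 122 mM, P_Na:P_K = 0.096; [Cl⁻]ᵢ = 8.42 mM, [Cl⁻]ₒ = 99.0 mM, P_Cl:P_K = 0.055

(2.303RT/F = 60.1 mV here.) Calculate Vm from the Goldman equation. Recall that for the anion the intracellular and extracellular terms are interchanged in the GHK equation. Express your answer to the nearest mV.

Vm = 60.1 · log₁₀[(Σ P·[cation]ₒ + Σ P·[anion]ᵢ) / (Σ P·[cation]ᵢ + Σ P·[anion]ₒ)]
Numerator = 1×3.25 + 0.096×122 + 0.055×8.42 = 15.43
Denominator = 1×152 + 0.096×19.3 + 0.055×99.0 = 159.3
Vm = 60.1 · log₁₀(0.096832) = 60.1 × (-1.0140) = -60.94 mV

-61 mV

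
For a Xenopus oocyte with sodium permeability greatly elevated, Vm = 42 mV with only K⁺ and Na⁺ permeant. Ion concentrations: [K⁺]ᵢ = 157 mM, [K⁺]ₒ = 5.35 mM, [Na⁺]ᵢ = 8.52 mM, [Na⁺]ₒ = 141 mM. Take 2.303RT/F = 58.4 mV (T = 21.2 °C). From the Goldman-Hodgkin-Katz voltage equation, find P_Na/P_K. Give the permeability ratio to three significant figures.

Let α = P_Na/P_K. GHK: Vm = 58.4·log₁₀[(Kₒ + α·Naₒ)/(Kᵢ + α·Naᵢ)].
10^(Vm/58.4) = 10^(42.0/58.4) = 5.2382
So 5.2382·(Kᵢ + α·Naᵢ) = Kₒ + α·Naₒ → α = (5.2382·157.0 − 5.35) / (141.0 − 5.2382·8.52)
α = (822.4 − 5.35) / (141.0 − 44.63) = 817/96.37 = 8.478

8.48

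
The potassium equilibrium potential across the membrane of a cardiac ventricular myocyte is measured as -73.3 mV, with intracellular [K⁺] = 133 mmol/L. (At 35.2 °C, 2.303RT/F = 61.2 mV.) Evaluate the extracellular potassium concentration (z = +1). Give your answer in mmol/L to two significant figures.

8.4 mmol/L

Nernst: E = (61.2/1) · log₁₀([out]/[in]), so log₁₀([out]/[in]) = -73.3 × 1 / 61.2 = -1.1977.
[out]/[in] = 10^(-1.1977) = 0.06343.
[out] = 0.06343 × 133 = 8.436 mmol/L.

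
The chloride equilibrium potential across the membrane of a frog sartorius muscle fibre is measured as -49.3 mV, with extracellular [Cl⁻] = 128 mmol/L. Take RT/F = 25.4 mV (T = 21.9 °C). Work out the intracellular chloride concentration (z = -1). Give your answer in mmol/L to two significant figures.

18 mmol/L

Nernst: E = (25.4/-1) · ln([out]/[in]), so ln([out]/[in]) = -49.3 × -1 / 25.4 = 1.9409.
[out]/[in] = e^(1.9409) = 6.965.
[in] = 128 / 6.965 = 18.38 mmol/L.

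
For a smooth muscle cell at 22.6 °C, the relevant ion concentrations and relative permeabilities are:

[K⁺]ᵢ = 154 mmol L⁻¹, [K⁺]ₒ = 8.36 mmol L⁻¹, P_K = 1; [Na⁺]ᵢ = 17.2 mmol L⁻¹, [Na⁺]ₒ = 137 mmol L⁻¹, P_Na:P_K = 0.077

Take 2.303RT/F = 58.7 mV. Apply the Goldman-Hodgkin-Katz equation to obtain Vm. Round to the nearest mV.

Vm = 58.7 · log₁₀[(Σ P·[cation]ₒ + Σ P·[anion]ᵢ) / (Σ P·[cation]ᵢ + Σ P·[anion]ₒ)]
Numerator = 1×8.36 + 0.077×137 = 18.91
Denominator = 1×154 + 0.077×17.2 = 155.3
Vm = 58.7 · log₁₀(0.12174) = 58.7 × (-0.9146) = -53.69 mV

-54 mV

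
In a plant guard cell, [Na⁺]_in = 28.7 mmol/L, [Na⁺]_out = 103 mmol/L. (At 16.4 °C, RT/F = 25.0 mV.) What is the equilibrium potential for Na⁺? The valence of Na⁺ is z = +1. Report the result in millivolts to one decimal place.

31.9 mV

E = (25.0/z) · ln([Na⁺]_out/[Na⁺]_in) with z = +1.
= (25.0/1) · ln(103/28.7) = 25.00 · ln(3.589)
= 25.00 · (1.2778) = 31.95 mV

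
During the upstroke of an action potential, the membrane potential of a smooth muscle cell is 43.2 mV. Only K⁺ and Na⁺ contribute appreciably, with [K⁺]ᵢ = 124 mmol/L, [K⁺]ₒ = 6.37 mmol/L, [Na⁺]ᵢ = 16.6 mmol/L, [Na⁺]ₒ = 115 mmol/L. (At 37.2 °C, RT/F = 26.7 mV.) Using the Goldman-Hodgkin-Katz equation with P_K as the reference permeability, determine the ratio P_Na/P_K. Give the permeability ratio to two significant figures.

Let α = P_Na/P_K. GHK: Vm = 26.7·ln[(Kₒ + α·Naₒ)/(Kᵢ + α·Naᵢ)].
e^(Vm/26.7) = e^(43.2/26.7) = 5.0429
So 5.0429·(Kᵢ + α·Naᵢ) = Kₒ + α·Naₒ → α = (5.0429·124.0 − 6.37) / (115.0 − 5.0429·16.6)
α = (625.3 − 6.37) / (115.0 − 83.71) = 618.9/31.29 = 19.78

20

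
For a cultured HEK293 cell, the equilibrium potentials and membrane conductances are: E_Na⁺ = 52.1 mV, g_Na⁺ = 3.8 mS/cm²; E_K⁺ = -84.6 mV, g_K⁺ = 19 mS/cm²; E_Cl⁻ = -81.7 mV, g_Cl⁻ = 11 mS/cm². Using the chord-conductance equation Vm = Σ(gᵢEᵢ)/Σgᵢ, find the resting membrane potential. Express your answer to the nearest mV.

Σ gᵢEᵢ = 3.8·(52.1) + 19·(-84.6) + 11·(-81.7) = -2308.12
Σ gᵢ = 3.8 + 19 + 11 = 33.8
Vm = -2308.12 / 33.8 = -68.29 mV

-68 mV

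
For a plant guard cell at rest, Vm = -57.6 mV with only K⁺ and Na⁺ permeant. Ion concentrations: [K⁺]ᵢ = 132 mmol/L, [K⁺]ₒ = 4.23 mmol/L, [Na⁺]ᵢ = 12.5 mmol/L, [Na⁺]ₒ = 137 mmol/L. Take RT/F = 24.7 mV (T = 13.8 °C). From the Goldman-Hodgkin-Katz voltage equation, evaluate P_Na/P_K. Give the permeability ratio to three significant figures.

0.0632

Let α = P_Na/P_K. GHK: Vm = 24.7·ln[(Kₒ + α·Naₒ)/(Kᵢ + α·Naᵢ)].
e^(Vm/24.7) = e^(-57.6/24.7) = 0.097103
So 0.097103·(Kᵢ + α·Naᵢ) = Kₒ + α·Naₒ → α = (0.097103·132.0 − 4.23) / (137.0 − 0.097103·12.5)
α = (12.82 − 4.23) / (137.0 − 1.214) = 8.588/135.8 = 0.06324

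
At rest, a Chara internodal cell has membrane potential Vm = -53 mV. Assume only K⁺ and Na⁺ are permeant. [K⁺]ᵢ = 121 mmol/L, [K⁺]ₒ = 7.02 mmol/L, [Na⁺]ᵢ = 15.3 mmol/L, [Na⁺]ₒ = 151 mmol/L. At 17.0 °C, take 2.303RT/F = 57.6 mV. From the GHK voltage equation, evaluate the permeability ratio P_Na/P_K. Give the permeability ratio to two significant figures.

Let α = P_Na/P_K. GHK: Vm = 57.6·log₁₀[(Kₒ + α·Naₒ)/(Kᵢ + α·Naᵢ)].
10^(Vm/57.6) = 10^(-53.0/57.6) = 0.12019
So 0.12019·(Kᵢ + α·Naᵢ) = Kₒ + α·Naₒ → α = (0.12019·121.0 − 7.02) / (151.0 − 0.12019·15.3)
α = (14.54 − 7.02) / (151.0 − 1.839) = 7.523/149.2 = 0.05043

0.050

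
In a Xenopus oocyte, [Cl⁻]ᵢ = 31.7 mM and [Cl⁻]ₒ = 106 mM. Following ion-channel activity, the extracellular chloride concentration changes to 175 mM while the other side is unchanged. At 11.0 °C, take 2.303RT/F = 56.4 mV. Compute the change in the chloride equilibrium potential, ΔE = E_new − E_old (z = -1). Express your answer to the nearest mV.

E_old = (56.4/-1)·log₁₀(106/31.7) = -29.57 mV
E_new = (56.4/-1)·log₁₀(175/31.7) = -41.85 mV
ΔE = -41.85 − (-29.57) = -12.28 mV

-12 mV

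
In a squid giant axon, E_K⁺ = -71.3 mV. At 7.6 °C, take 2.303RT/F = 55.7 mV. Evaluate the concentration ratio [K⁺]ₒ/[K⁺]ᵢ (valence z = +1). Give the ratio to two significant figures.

log₁₀([out]/[in]) = E·z/(55.7) = -71.3 × 1 / 55.7 = -1.2801
[out]/[in] = 10^(-1.2801) = 0.05247

0.052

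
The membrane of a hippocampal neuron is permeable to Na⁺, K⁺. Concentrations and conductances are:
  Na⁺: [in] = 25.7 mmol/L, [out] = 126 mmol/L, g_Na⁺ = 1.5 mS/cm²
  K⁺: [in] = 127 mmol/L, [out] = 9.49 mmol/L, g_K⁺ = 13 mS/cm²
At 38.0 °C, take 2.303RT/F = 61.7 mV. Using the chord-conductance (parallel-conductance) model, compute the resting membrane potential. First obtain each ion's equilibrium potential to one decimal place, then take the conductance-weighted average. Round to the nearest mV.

E_Na⁺ = (61.7/1)·log₁₀(126/25.7) = 42.6 mV
E_K⁺ = (61.7/1)·log₁₀(9.49/127) = -69.5 mV
Vm = (Σ gᵢEᵢ)/(Σ gᵢ) = (1.5·42.6 + 13·-69.5) / (1.5 + 13)
= -839.60 / 14.5 = -57.90 mV

-58 mV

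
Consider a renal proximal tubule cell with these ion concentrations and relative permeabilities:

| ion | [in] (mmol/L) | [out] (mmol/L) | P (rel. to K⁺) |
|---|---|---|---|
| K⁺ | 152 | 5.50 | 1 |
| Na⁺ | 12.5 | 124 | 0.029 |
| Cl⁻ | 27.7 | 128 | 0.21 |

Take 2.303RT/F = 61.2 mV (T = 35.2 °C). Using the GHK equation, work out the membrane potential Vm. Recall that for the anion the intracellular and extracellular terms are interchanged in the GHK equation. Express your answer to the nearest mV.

-66 mV

Vm = 61.2 · log₁₀[(Σ P·[cation]ₒ + Σ P·[anion]ᵢ) / (Σ P·[cation]ᵢ + Σ P·[anion]ₒ)]
Numerator = 1×5.50 + 0.029×124 + 0.21×27.7 = 14.91
Denominator = 1×152 + 0.029×12.5 + 0.21×128 = 179.2
Vm = 61.2 · log₁₀(0.0832) = 61.2 × (-1.0799) = -66.09 mV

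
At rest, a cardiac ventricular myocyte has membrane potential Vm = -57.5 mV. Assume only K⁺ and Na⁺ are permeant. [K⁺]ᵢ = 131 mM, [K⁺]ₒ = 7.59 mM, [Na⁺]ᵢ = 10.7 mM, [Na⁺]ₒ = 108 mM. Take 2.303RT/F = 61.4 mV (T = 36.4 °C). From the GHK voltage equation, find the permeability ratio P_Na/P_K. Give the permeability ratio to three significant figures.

Let α = P_Na/P_K. GHK: Vm = 61.4·log₁₀[(Kₒ + α·Naₒ)/(Kᵢ + α·Naᵢ)].
10^(Vm/61.4) = 10^(-57.5/61.4) = 0.11575
So 0.11575·(Kᵢ + α·Naᵢ) = Kₒ + α·Naₒ → α = (0.11575·131.0 − 7.59) / (108.0 − 0.11575·10.7)
α = (15.16 − 7.59) / (108.0 − 1.239) = 7.573/106.8 = 0.07094

0.0709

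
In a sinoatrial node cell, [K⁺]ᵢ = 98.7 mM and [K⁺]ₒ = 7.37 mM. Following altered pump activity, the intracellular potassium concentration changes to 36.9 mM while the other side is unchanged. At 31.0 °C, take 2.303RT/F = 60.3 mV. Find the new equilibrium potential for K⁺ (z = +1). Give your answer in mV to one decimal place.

-42.2 mV

After the shift: [K⁺]_out = 7.37, [K⁺]_in = 36.9 mM.
E_new = (60.3/1)·log₁₀(7.37/36.9) = 60.30 · (-0.6996) = -42.18 mV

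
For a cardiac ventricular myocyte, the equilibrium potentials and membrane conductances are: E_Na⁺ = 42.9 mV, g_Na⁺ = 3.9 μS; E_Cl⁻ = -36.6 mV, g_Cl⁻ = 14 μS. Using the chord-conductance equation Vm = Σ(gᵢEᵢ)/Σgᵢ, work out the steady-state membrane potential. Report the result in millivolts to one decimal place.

Σ gᵢEᵢ = 3.9·(42.9) + 14·(-36.6) = -345.09
Σ gᵢ = 3.9 + 14 = 17.9
Vm = -345.09 / 17.9 = -19.28 mV

-19.3 mV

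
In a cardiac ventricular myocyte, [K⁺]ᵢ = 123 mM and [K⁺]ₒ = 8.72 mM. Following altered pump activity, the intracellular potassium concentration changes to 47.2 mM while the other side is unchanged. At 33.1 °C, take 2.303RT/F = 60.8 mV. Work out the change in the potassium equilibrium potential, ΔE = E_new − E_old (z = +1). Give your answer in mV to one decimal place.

E_old = (60.8/1)·log₁₀(8.72/123) = -69.88 mV
E_new = (60.8/1)·log₁₀(8.72/47.2) = -44.59 mV
ΔE = -44.59 − (-69.88) = 25.29 mV

25.3 mV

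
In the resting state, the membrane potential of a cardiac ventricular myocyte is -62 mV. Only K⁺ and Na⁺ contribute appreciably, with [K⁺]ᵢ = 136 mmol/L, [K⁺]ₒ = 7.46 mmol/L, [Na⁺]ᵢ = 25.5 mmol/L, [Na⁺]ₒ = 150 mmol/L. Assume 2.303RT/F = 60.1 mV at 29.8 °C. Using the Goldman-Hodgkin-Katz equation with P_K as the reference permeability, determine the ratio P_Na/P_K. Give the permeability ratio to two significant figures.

Let α = P_Na/P_K. GHK: Vm = 60.1·log₁₀[(Kₒ + α·Naₒ)/(Kᵢ + α·Naᵢ)].
10^(Vm/60.1) = 10^(-62.0/60.1) = 0.092979
So 0.092979·(Kᵢ + α·Naᵢ) = Kₒ + α·Naₒ → α = (0.092979·136.0 − 7.46) / (150.0 − 0.092979·25.5)
α = (12.65 − 7.46) / (150.0 − 2.371) = 5.185/147.6 = 0.03512

0.035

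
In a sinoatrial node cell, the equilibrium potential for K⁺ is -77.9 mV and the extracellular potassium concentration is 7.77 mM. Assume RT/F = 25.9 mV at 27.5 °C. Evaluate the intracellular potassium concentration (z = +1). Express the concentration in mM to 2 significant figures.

Nernst: E = (25.9/1) · ln([out]/[in]), so ln([out]/[in]) = -77.9 × 1 / 25.9 = -3.0077.
[out]/[in] = e^(-3.0077) = 0.0494.
[in] = 7.77 / 0.0494 = 157.3 mM.

160 mM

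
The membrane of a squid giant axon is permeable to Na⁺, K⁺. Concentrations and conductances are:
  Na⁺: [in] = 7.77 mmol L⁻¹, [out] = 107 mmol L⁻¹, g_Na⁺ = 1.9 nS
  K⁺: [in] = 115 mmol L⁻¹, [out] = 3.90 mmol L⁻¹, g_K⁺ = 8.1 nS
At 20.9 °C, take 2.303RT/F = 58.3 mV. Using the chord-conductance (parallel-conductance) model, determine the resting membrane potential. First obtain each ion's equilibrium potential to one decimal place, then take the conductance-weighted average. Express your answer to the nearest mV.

-57 mV

E_Na⁺ = (58.3/1)·log₁₀(107/7.77) = 66.4 mV
E_K⁺ = (58.3/1)·log₁₀(3.90/115) = -85.7 mV
Vm = (Σ gᵢEᵢ)/(Σ gᵢ) = (1.9·66.4 + 8.1·-85.7) / (1.9 + 8.1)
= -568.01 / 10 = -56.80 mV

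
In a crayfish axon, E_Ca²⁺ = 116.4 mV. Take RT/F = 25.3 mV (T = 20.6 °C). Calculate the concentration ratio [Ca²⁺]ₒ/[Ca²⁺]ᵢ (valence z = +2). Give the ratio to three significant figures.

ln([out]/[in]) = E·z/(25.3) = 116.4 × 2 / 25.3 = 9.2016
[out]/[in] = e^(9.2016) = 9913

9910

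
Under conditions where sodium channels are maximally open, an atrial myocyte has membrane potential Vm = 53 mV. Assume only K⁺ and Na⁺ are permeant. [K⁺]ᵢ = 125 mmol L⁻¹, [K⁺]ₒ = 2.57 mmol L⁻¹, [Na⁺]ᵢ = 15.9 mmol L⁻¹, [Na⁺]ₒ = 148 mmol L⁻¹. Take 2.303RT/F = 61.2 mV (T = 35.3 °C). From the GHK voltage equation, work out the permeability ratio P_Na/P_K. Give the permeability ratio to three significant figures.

Let α = P_Na/P_K. GHK: Vm = 61.2·log₁₀[(Kₒ + α·Naₒ)/(Kᵢ + α·Naᵢ)].
10^(Vm/61.2) = 10^(53.0/61.2) = 7.3454
So 7.3454·(Kᵢ + α·Naᵢ) = Kₒ + α·Naₒ → α = (7.3454·125.0 − 2.57) / (148.0 − 7.3454·15.9)
α = (918.2 − 2.57) / (148.0 − 116.8) = 915.6/31.21 = 29.34

29.3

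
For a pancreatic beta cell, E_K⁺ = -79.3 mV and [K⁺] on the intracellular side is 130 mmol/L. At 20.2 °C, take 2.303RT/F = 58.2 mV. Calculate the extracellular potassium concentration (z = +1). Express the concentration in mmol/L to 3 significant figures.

5.64 mmol/L

Nernst: E = (58.2/1) · log₁₀([out]/[in]), so log₁₀([out]/[in]) = -79.3 × 1 / 58.2 = -1.3625.
[out]/[in] = 10^(-1.3625) = 0.0434.
[out] = 0.0434 × 130 = 5.642 mmol/L.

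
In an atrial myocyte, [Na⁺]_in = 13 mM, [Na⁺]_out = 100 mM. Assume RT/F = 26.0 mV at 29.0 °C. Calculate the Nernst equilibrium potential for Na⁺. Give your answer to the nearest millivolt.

E = (26.0/z) · ln([Na⁺]_out/[Na⁺]_in) with z = +1.
= (26.0/1) · ln(100/13) = 26.00 · ln(7.692)
= 26.00 · (2.0402) = 53.05 mV

53 mV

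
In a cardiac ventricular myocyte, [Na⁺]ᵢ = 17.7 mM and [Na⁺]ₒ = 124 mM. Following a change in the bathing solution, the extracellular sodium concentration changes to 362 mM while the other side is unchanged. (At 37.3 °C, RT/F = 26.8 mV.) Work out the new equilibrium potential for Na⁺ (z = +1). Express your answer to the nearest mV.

81 mV

After the shift: [Na⁺]_out = 362, [Na⁺]_in = 17.7 mM.
E_new = (26.8/1)·ln(362/17.7) = 26.80 · (3.0181) = 80.88 mV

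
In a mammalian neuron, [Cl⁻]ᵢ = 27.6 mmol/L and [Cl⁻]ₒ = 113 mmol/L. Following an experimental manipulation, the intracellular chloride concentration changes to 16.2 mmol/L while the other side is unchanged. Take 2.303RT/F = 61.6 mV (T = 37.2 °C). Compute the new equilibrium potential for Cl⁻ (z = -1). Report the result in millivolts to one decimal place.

-52.0 mV

After the shift: [Cl⁻]_out = 113, [Cl⁻]_in = 16.2 mmol/L.
E_new = (61.6/-1)·log₁₀(113/16.2) = -61.60 · (0.8436) = -51.96 mV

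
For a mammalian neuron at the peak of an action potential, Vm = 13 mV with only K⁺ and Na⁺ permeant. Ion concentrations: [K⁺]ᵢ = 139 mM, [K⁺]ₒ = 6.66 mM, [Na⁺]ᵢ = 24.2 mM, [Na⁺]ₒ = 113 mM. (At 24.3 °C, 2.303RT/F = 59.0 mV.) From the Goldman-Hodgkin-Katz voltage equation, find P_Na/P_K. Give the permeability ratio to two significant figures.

3.1

Let α = P_Na/P_K. GHK: Vm = 59.0·log₁₀[(Kₒ + α·Naₒ)/(Kᵢ + α·Naᵢ)].
10^(Vm/59.0) = 10^(13.0/59.0) = 1.6609
So 1.6609·(Kᵢ + α·Naᵢ) = Kₒ + α·Naₒ → α = (1.6609·139.0 − 6.66) / (113.0 − 1.6609·24.2)
α = (230.9 − 6.66) / (113.0 − 40.19) = 224.2/72.81 = 3.079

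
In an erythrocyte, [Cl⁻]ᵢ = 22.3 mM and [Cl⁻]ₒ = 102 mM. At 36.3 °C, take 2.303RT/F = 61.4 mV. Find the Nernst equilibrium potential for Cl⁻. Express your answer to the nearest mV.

E = (61.4/z) · log₁₀([Cl⁻]_out/[Cl⁻]_in) with z = -1.
For an anion, dividing by z = -1 reverses the sign.
= (61.4/-1) · log₁₀(102/22.3) = -61.40 · log₁₀(4.574)
= -61.40 · (0.6603) = -40.54 mV

-41 mV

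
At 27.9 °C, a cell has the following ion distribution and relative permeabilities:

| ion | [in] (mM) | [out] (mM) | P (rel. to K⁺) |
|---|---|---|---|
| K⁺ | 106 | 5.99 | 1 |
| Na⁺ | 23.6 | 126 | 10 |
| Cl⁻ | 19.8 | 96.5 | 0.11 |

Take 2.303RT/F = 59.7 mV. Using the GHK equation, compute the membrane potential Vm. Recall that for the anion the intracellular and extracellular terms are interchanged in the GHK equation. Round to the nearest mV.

Vm = 59.7 · log₁₀[(Σ P·[cation]ₒ + Σ P·[anion]ᵢ) / (Σ P·[cation]ᵢ + Σ P·[anion]ₒ)]
Numerator = 1×5.99 + 10×126 + 0.11×19.8 = 1268
Denominator = 1×106 + 10×23.6 + 0.11×96.5 = 352.6
Vm = 59.7 · log₁₀(3.5965) = 59.7 × (0.5559) = 33.19 mV

33 mV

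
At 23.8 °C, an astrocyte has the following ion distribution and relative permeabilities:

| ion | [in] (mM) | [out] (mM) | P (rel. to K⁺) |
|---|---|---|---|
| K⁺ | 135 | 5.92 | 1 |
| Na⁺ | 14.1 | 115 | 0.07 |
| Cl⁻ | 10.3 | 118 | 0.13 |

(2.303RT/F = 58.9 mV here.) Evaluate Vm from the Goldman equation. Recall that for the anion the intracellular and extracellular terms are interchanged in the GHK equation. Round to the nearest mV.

Vm = 58.9 · log₁₀[(Σ P·[cation]ₒ + Σ P·[anion]ᵢ) / (Σ P·[cation]ᵢ + Σ P·[anion]ₒ)]
Numerator = 1×5.92 + 0.07×115 + 0.13×10.3 = 15.31
Denominator = 1×135 + 0.07×14.1 + 0.13×118 = 151.3
Vm = 58.9 · log₁₀(0.10117) = 58.9 × (-0.9950) = -58.60 mV

-59 mV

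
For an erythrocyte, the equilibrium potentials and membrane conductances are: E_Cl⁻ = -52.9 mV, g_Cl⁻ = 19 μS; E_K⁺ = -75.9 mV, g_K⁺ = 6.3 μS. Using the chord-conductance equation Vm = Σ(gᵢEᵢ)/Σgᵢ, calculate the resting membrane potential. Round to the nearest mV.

Σ gᵢEᵢ = 19·(-52.9) + 6.3·(-75.9) = -1483.27
Σ gᵢ = 19 + 6.3 = 25.3
Vm = -1483.27 / 25.3 = -58.63 mV

-59 mV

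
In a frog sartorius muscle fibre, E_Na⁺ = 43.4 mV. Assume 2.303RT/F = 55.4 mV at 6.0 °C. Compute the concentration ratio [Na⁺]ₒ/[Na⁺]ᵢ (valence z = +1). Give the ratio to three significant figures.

log₁₀([out]/[in]) = E·z/(55.4) = 43.4 × 1 / 55.4 = 0.7834
[out]/[in] = 10^(0.7834) = 6.073

6.07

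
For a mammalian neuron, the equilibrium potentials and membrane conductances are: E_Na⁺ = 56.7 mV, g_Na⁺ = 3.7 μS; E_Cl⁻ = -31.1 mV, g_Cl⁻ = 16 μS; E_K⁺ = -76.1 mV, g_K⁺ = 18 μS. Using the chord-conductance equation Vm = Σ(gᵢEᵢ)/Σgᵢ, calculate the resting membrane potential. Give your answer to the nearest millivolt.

Σ gᵢEᵢ = 3.7·(56.7) + 16·(-31.1) + 18·(-76.1) = -1657.61
Σ gᵢ = 3.7 + 16 + 18 = 37.7
Vm = -1657.61 / 37.7 = -43.97 mV

-44 mV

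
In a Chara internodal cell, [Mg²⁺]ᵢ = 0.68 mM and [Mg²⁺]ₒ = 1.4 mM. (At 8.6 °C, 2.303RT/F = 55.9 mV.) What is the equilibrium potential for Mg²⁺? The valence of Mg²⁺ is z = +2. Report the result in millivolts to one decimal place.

8.8 mV

E = (55.9/z) · log₁₀([Mg²⁺]_out/[Mg²⁺]_in) with z = +2.
= (55.9/2) · log₁₀(1.4/0.68) = 27.95 · log₁₀(2.059)
= 27.95 · (0.3136) = 8.77 mV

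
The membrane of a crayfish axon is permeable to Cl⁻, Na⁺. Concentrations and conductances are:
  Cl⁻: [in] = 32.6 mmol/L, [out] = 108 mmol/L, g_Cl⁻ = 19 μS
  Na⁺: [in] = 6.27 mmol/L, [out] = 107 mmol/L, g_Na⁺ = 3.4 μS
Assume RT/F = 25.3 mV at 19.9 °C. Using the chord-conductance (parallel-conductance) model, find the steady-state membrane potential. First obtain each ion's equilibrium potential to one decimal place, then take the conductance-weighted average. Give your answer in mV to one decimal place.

E_Cl⁻ = (25.3/-1)·ln(108/32.6) = -30.3 mV
E_Na⁺ = (25.3/1)·ln(107/6.27) = 71.8 mV
Vm = (Σ gᵢEᵢ)/(Σ gᵢ) = (19·-30.3 + 3.4·71.8) / (19 + 3.4)
= -331.58 / 22.4 = -14.80 mV

-14.8 mV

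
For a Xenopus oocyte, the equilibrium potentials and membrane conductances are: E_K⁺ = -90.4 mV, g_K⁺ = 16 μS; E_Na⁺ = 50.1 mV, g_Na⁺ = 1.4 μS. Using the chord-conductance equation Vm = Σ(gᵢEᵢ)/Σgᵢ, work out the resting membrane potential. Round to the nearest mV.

Σ gᵢEᵢ = 16·(-90.4) + 1.4·(50.1) = -1376.26
Σ gᵢ = 16 + 1.4 = 17.4
Vm = -1376.26 / 17.4 = -79.10 mV

-79 mV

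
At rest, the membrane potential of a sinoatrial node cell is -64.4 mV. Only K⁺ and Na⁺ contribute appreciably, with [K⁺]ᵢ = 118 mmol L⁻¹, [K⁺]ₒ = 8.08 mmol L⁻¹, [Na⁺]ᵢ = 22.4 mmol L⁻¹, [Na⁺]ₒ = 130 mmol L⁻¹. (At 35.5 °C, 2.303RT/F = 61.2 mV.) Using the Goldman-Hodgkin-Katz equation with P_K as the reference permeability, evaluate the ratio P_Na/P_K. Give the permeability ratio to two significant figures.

0.019

Let α = P_Na/P_K. GHK: Vm = 61.2·log₁₀[(Kₒ + α·Naₒ)/(Kᵢ + α·Naᵢ)].
10^(Vm/61.2) = 10^(-64.4/61.2) = 0.088657
So 0.088657·(Kᵢ + α·Naᵢ) = Kₒ + α·Naₒ → α = (0.088657·118.0 − 8.08) / (130.0 − 0.088657·22.4)
α = (10.46 − 8.08) / (130.0 − 1.986) = 2.382/128 = 0.0186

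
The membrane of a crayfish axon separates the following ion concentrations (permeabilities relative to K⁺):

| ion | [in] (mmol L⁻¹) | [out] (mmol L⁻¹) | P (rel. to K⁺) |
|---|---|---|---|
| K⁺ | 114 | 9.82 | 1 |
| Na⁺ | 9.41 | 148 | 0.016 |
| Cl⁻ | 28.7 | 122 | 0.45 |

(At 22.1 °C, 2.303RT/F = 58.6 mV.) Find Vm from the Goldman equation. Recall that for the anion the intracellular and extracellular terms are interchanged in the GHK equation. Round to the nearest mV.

-49 mV

Vm = 58.6 · log₁₀[(Σ P·[cation]ₒ + Σ P·[anion]ᵢ) / (Σ P·[cation]ᵢ + Σ P·[anion]ₒ)]
Numerator = 1×9.82 + 0.016×148 + 0.45×28.7 = 25.1
Denominator = 1×114 + 0.016×9.41 + 0.45×122 = 169.1
Vm = 58.6 · log₁₀(0.14849) = 58.6 × (-0.8283) = -48.54 mV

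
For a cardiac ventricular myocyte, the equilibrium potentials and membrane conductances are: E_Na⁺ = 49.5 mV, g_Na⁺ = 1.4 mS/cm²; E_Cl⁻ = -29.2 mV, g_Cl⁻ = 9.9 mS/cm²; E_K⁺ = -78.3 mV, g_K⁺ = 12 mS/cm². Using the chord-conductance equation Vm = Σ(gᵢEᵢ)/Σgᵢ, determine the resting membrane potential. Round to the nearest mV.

Σ gᵢEᵢ = 1.4·(49.5) + 9.9·(-29.2) + 12·(-78.3) = -1159.38
Σ gᵢ = 1.4 + 9.9 + 12 = 23.3
Vm = -1159.38 / 23.3 = -49.76 mV

-50 mV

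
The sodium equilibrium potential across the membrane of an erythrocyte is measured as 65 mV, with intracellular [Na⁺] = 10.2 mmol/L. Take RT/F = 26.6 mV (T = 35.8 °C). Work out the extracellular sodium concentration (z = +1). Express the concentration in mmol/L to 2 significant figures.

120 mmol/L

Nernst: E = (26.6/1) · ln([out]/[in]), so ln([out]/[in]) = 65.0 × 1 / 26.6 = 2.4436.
[out]/[in] = e^(2.4436) = 11.51.
[out] = 11.51 × 10.2 = 117.4 mmol/L.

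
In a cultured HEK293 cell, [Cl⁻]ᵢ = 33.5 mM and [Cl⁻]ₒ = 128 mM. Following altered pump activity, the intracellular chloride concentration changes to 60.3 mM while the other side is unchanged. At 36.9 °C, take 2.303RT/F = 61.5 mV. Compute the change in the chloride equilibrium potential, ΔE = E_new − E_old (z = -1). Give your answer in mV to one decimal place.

15.7 mV

E_old = (61.5/-1)·log₁₀(128/33.5) = -35.80 mV
E_new = (61.5/-1)·log₁₀(128/60.3) = -20.10 mV
ΔE = -20.10 − (-35.80) = 15.70 mV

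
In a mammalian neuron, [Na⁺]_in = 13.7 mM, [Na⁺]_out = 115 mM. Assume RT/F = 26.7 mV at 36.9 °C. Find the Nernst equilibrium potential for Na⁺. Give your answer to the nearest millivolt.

57 mV

E = (26.7/z) · ln([Na⁺]_out/[Na⁺]_in) with z = +1.
= (26.7/1) · ln(115/13.7) = 26.70 · ln(8.394)
= 26.70 · (2.1275) = 56.81 mV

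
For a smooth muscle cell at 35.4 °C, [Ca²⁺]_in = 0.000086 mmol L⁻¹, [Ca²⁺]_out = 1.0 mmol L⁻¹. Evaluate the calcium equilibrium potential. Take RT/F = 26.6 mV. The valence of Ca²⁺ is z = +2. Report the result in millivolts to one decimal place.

124.5 mV

E = (26.6/z) · ln([Ca²⁺]_out/[Ca²⁺]_in) with z = +2.
= (26.6/2) · ln(1.0/0.000086) = 13.30 · ln(1.163e+04)
= 13.30 · (9.3612) = 124.50 mV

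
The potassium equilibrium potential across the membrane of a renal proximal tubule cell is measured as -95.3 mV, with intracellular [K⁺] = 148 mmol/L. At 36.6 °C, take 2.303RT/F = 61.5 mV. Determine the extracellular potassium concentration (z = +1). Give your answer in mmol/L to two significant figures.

4.2 mmol/L

Nernst: E = (61.5/1) · log₁₀([out]/[in]), so log₁₀([out]/[in]) = -95.3 × 1 / 61.5 = -1.5496.
[out]/[in] = 10^(-1.5496) = 0.02821.
[out] = 0.02821 × 148 = 4.175 mmol/L.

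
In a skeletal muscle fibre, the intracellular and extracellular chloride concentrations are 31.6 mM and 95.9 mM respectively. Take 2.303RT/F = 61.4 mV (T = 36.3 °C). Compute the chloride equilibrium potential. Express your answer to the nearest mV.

E = (61.4/z) · log₁₀([Cl⁻]_out/[Cl⁻]_in) with z = -1.
For an anion, dividing by z = -1 reverses the sign.
= (61.4/-1) · log₁₀(95.9/31.6) = -61.40 · log₁₀(3.035)
= -61.40 · (0.4821) = -29.60 mV

-30 mV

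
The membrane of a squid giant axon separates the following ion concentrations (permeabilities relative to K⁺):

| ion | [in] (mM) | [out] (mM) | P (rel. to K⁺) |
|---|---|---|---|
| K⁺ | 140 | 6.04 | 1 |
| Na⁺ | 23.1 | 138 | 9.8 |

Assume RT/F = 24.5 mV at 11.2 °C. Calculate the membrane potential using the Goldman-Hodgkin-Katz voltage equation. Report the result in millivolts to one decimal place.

32.1 mV

Vm = 24.5 · ln[(Σ P·[cation]ₒ + Σ P·[anion]ᵢ) / (Σ P·[cation]ᵢ + Σ P·[anion]ₒ)]
Numerator = 1×6.04 + 9.8×138 = 1358
Denominator = 1×140 + 9.8×23.1 = 366.4
Vm = 24.5 · ln(3.7077) = 24.5 × (1.3104) = 32.11 mV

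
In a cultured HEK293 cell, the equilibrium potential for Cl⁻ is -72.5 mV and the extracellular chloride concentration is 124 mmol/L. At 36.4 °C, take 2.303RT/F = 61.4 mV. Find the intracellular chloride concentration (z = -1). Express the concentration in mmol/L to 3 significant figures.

Nernst: E = (61.4/-1) · log₁₀([out]/[in]), so log₁₀([out]/[in]) = -72.5 × -1 / 61.4 = 1.1808.
[out]/[in] = 10^(1.1808) = 15.16.
[in] = 124 / 15.16 = 8.178 mmol/L.

8.18 mmol/L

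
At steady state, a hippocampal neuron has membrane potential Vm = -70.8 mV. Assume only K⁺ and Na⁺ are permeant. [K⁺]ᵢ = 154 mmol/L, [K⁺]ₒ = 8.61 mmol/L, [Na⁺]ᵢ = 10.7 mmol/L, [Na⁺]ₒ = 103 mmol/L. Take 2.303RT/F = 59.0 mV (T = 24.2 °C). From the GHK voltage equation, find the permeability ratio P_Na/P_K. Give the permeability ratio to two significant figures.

0.011

Let α = P_Na/P_K. GHK: Vm = 59.0·log₁₀[(Kₒ + α·Naₒ)/(Kᵢ + α·Naᵢ)].
10^(Vm/59.0) = 10^(-70.8/59.0) = 0.063096
So 0.063096·(Kᵢ + α·Naᵢ) = Kₒ + α·Naₒ → α = (0.063096·154.0 − 8.61) / (103.0 − 0.063096·10.7)
α = (9.717 − 8.61) / (103.0 − 0.6751) = 1.107/102.3 = 0.01082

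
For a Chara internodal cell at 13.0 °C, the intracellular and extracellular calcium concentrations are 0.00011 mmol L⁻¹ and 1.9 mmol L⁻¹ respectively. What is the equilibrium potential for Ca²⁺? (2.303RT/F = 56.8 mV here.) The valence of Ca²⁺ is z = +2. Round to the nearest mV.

120 mV

E = (56.8/z) · log₁₀([Ca²⁺]_out/[Ca²⁺]_in) with z = +2.
= (56.8/2) · log₁₀(1.9/0.00011) = 28.40 · log₁₀(1.727e+04)
= 28.40 · (4.2374) = 120.34 mV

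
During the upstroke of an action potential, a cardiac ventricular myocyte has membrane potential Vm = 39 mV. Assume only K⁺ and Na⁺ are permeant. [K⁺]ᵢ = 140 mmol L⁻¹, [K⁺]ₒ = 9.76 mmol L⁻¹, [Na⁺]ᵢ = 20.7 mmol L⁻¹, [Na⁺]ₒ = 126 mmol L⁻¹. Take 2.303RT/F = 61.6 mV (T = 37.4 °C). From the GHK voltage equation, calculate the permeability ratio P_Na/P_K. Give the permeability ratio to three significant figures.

16.0

Let α = P_Na/P_K. GHK: Vm = 61.6·log₁₀[(Kₒ + α·Naₒ)/(Kᵢ + α·Naᵢ)].
10^(Vm/61.6) = 10^(39.0/61.6) = 4.2965
So 4.2965·(Kᵢ + α·Naᵢ) = Kₒ + α·Naₒ → α = (4.2965·140.0 − 9.76) / (126.0 − 4.2965·20.7)
α = (601.5 − 9.76) / (126.0 − 88.94) = 591.8/37.06 = 15.97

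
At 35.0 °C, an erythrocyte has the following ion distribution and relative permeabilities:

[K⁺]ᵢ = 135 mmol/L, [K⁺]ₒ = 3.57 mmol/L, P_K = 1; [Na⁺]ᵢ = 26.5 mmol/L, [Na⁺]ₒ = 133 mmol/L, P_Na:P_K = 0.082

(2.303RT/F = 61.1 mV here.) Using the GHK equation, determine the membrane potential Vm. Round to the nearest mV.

-60 mV

Vm = 61.1 · log₁₀[(Σ P·[cation]ₒ + Σ P·[anion]ᵢ) / (Σ P·[cation]ᵢ + Σ P·[anion]ₒ)]
Numerator = 1×3.57 + 0.082×133 = 14.48
Denominator = 1×135 + 0.082×26.5 = 137.2
Vm = 61.1 · log₁₀(0.10553) = 61.1 × (-0.9766) = -59.67 mV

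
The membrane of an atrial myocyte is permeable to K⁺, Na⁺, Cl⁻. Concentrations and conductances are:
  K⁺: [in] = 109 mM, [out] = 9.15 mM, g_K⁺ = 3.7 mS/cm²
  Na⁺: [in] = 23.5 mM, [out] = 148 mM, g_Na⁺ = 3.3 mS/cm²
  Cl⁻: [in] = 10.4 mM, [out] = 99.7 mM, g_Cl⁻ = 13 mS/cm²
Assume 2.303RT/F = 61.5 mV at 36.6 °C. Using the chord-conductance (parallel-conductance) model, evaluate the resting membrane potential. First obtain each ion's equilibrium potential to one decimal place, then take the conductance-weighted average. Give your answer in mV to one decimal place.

-43.4 mV

E_K⁺ = (61.5/1)·log₁₀(9.15/109) = -66.2 mV
E_Na⁺ = (61.5/1)·log₁₀(148/23.5) = 49.2 mV
E_Cl⁻ = (61.5/-1)·log₁₀(99.7/10.4) = -60.4 mV
Vm = (Σ gᵢEᵢ)/(Σ gᵢ) = (3.7·-66.2 + 3.3·49.2 + 13·-60.4) / (3.7 + 3.3 + 13)
= -867.78 / 20 = -43.39 mV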